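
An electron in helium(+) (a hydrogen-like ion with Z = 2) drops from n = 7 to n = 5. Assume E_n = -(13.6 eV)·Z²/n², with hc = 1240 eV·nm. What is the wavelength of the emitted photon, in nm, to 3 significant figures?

For Z = 2 the level energies scale as Z², so the effective Rydberg energy is 13.6 × 4 = 54.40 eV.
ΔE = 54.40 × (1/5² − 1/7²) = 54.40 × 0.01959 = 1.066 eV.
λ = hc/ΔE = 1240 / 1.066 = 1160 nm.

1160 nm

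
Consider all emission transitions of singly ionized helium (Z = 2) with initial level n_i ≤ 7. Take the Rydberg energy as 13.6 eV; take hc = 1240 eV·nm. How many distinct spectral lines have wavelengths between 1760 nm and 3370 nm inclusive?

2

Enumerate all n_i → n_f pairs with 1 ≤ n_f < n_i ≤ 7 and compute λ = 1240 / [13.6·4·(1/n_f² − 1/n_i²)].
Lines falling in [1760, 3370] nm: 6→5 (1865 nm), 7→6 (3093 nm).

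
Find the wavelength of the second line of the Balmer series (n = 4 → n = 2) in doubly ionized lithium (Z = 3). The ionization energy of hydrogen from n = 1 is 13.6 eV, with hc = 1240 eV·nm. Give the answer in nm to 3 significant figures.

The Balmer series terminates on n_f = 2; the second line has n_i = 2+2 = 4.
ΔE = 122.4 × (1/2² − 1/4²) = 22.95 eV.
λ = 1240 / 22.95 = 54.0 nm.

54.0 nm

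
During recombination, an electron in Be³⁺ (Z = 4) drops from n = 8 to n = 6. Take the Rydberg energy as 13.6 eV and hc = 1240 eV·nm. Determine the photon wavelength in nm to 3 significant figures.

For Z = 4 the level energies scale as Z², so the effective Rydberg energy is 13.6 × 16 = 217.6 eV.
ΔE = 217.6 × (1/6² − 1/8²) = 217.6 × 0.01215 = 2.644 eV.
λ = hc/ΔE = 1240 / 2.644 = 469 nm.

469 nm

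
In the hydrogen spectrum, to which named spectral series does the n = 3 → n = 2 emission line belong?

Balmer

The series is set by the lower level: n_f = 2 is the Balmer series.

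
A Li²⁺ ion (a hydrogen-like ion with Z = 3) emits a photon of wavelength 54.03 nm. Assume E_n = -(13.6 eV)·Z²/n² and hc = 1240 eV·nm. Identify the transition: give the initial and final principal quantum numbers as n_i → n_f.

The photon energy is ΔE = hc/λ = 1240 / 54.03 = 22.95 eV.
With Z = 3, ΔE = 122.4 × (1/n_f² − 1/n_i²), so 1/n_f² − 1/n_i² = 0.1875.
Trying n_f = 2 gives 1/n_i² = 0.06250, i.e. n_i ≈ 4; this pair matches.

n_i = 4, n_f = 2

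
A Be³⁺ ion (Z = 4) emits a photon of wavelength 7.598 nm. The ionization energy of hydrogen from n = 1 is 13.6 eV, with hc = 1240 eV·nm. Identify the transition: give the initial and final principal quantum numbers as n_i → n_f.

n_i = 2, n_f = 1

The photon energy is ΔE = hc/λ = 1240 / 7.598 = 163.2 eV.
With Z = 4, ΔE = 217.6 × (1/n_f² − 1/n_i²), so 1/n_f² − 1/n_i² = 0.7500.
Trying n_f = 1 gives 1/n_i² = 0.2500, i.e. n_i ≈ 2; this pair matches.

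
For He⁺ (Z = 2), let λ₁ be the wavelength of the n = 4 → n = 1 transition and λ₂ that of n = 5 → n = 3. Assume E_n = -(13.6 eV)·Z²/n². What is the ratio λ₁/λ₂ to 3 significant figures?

0.0759

λ ∝ 1/ΔE ∝ 1/(1/n_f² − 1/n_i²), and the Z² and hc factors cancel in the ratio.
λ₁/λ₂ = (1/3² − 1/5²)/(1/1² − 1/4²) = 0.07111/0.9375 = 0.0759.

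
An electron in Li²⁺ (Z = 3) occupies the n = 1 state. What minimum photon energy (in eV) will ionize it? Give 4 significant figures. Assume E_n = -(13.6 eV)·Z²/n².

E_n = −13.6 Z²/n² = −122.4/n² eV for Z = 3.
E_1 = −122.4/1 = −122.4 eV, so ionization (to E = 0) requires 122.4 eV.

122.4 eV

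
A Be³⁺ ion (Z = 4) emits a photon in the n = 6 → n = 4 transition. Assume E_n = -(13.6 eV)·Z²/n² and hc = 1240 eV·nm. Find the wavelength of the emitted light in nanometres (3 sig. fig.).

For Z = 4 the level energies scale as Z², so the effective Rydberg energy is 13.6 × 16 = 217.6 eV.
ΔE = 217.6 × (1/4² − 1/6²) = 217.6 × 0.03472 = 7.556 eV.
λ = hc/ΔE = 1240 / 7.556 = 164 nm.

164 nm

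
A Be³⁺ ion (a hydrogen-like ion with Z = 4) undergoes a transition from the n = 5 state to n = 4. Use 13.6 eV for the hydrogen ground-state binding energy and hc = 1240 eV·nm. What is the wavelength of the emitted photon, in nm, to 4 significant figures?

253.3 nm

For Z = 4 the level energies scale as Z², so the effective Rydberg energy is 13.6 × 16 = 217.6 eV.
ΔE = 217.6 × (1/4² − 1/5²) = 217.6 × 0.02250 = 4.896 eV.
λ = hc/ΔE = 1240 / 4.896 = 253.3 nm.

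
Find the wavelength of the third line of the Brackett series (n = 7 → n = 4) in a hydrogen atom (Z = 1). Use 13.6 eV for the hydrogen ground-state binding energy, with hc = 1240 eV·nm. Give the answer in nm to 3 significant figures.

The Brackett series terminates on n_f = 4; the third line has n_i = 4+3 = 7.
ΔE = 13.60 × (1/4² − 1/7²) = 0.5724 eV.
λ = 1240 / 0.5724 = 2170 nm.

2170 nm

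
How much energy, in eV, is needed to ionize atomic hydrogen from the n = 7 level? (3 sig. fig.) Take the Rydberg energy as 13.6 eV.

0.278 eV

E_7 = −13.60/49 = −0.278 eV, so ionization (to E = 0) requires 0.278 eV.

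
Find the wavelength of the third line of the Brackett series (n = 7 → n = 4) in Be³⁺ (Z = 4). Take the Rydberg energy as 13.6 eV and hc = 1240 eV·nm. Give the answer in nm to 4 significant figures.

135.4 nm

The Brackett series terminates on n_f = 4; the third line has n_i = 4+3 = 7.
ΔE = 217.6 × (1/4² − 1/7²) = 9.159 eV.
λ = 1240 / 9.159 = 135.4 nm.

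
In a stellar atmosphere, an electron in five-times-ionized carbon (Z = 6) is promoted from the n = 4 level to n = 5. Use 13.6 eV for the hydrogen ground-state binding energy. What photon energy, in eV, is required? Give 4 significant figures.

The Bohr energies scale as Z², so for Z = 6: E_n = −489.6/n² eV.
E_5 = −489.6/25 = −19.58 eV and E_4 = −489.6/16 = −30.60 eV.
The photon energy is |E_5 − E_4| = 11.02 eV.

11.02 eV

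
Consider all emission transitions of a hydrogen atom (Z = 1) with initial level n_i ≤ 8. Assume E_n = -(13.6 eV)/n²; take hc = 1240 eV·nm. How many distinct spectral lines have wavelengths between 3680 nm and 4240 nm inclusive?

Enumerate all n_i → n_f pairs with 1 ≤ n_f < n_i ≤ 8 and compute λ = 1240 / [13.6·1·(1/n_f² − 1/n_i²)].
Lines falling in [3680, 4240] nm: 8→5 (3741 nm), 5→4 (4052 nm).

2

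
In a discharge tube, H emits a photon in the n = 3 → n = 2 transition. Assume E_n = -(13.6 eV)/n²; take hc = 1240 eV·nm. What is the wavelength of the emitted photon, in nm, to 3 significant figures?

656 nm

ΔE = 13.60 × (1/2² − 1/3²) = 13.60 × 0.1389 = 1.889 eV.
λ = hc/ΔE = 1240 / 1.889 = 656 nm.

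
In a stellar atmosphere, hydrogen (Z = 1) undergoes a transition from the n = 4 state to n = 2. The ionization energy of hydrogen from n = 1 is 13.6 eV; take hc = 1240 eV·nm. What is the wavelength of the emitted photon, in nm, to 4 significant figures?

486.3 nm

ΔE = 13.60 × (1/2² − 1/4²) = 13.60 × 0.1875 = 2.550 eV.
λ = hc/ΔE = 1240 / 2.550 = 486.3 nm.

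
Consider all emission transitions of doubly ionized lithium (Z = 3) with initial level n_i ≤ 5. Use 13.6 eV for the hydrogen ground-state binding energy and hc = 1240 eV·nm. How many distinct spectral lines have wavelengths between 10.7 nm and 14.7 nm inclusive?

3

Enumerate all n_i → n_f pairs with 1 ≤ n_f < n_i ≤ 5 and compute λ = 1240 / [13.6·9·(1/n_f² − 1/n_i²)].
Lines falling in [10.7, 14.7] nm: 4→1 (10.81 nm), 3→1 (11.40 nm), 2→1 (13.51 nm).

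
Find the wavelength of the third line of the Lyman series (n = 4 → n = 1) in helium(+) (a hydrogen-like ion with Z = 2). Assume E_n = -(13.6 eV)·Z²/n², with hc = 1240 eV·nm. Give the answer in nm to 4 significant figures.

The Lyman series terminates on n_f = 1; the third line has n_i = 1+3 = 4.
ΔE = 54.40 × (1/1² − 1/4²) = 51.00 eV.
λ = 1240 / 51.00 = 24.31 nm.

24.31 nm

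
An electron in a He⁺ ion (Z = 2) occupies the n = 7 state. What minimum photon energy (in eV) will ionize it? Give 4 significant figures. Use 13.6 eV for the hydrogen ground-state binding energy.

E_n = −13.6 Z²/n² = −54.40/n² eV for Z = 2.
E_7 = −54.40/49 = −1.110 eV, so ionization (to E = 0) requires 1.110 eV.

1.110 eV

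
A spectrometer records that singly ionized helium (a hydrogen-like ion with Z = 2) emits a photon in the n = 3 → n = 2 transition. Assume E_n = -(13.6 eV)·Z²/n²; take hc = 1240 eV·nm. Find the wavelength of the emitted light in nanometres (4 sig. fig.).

164.1 nm

For Z = 2 the level energies scale as Z², so the effective Rydberg energy is 13.6 × 4 = 54.40 eV.
ΔE = 54.40 × (1/2² − 1/3²) = 54.40 × 0.1389 = 7.556 eV.
λ = hc/ΔE = 1240 / 7.556 = 164.1 nm.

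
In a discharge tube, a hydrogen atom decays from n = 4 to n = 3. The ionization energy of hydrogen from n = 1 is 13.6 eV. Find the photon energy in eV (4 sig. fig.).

E_4 = −13.60/16 = −0.8500 eV and E_3 = −13.60/9 = −1.511 eV.
The photon energy is |E_4 − E_3| = 0.6611 eV.

0.6611 eV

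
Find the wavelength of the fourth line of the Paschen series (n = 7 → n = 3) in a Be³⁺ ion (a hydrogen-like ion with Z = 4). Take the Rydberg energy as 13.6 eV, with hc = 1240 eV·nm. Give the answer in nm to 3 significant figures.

The Paschen series terminates on n_f = 3; the fourth line has n_i = 3+4 = 7.
ΔE = 217.6 × (1/3² − 1/7²) = 19.74 eV.
λ = 1240 / 19.74 = 62.8 nm.

62.8 nm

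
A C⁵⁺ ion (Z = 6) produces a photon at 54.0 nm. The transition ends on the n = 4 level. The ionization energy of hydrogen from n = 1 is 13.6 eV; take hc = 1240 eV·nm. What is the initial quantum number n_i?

n_i = 8

The photon energy is ΔE = hc/λ = 1240 / 54.0 = 22.96 eV.
With Z = 6, ΔE = 489.6 × (1/n_f² − 1/n_i²), so 1/n_f² − 1/n_i² = 0.04690.
With n_f = 4: 1/n_i² = 1/16 − 0.04690 = 0.01560, so n_i ≈ 8.01.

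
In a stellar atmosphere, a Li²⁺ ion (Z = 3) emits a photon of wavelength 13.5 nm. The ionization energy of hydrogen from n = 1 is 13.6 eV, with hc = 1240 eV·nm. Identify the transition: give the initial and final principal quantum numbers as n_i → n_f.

n_i = 2, n_f = 1

The photon energy is ΔE = hc/λ = 1240 / 13.5 = 91.85 eV.
With Z = 3, ΔE = 122.4 × (1/n_f² − 1/n_i²), so 1/n_f² − 1/n_i² = 0.7504.
Trying n_f = 1 gives 1/n_i² = 0.2496, i.e. n_i ≈ 2; this pair matches.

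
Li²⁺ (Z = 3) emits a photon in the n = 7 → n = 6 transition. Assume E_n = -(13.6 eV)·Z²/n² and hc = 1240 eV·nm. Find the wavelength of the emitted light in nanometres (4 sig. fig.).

1375 nm

For Z = 3 the level energies scale as Z², so the effective Rydberg energy is 13.6 × 9 = 122.4 eV.
ΔE = 122.4 × (1/6² − 1/7²) = 122.4 × 0.007370 = 0.9020 eV.
λ = hc/ΔE = 1240 / 0.9020 = 1375 nm.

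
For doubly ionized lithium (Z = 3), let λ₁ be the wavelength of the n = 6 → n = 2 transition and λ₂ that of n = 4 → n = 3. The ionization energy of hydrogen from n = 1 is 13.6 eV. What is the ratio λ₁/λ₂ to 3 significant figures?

0.219

λ ∝ 1/ΔE ∝ 1/(1/n_f² − 1/n_i²), and the Z² and hc factors cancel in the ratio.
λ₁/λ₂ = (1/3² − 1/4²)/(1/2² − 1/6²) = 0.04861/0.2222 = 0.219.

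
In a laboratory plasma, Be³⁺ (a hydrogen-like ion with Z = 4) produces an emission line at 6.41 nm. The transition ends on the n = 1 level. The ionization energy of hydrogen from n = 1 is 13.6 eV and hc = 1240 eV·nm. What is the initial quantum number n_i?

The photon energy is ΔE = hc/λ = 1240 / 6.41 = 193.4 eV.
With Z = 4, ΔE = 217.6 × (1/n_f² − 1/n_i²), so 1/n_f² − 1/n_i² = 0.8890.
With n_f = 1: 1/n_i² = 1/1 − 0.8890 = 0.1110, so n_i ≈ 3.00.

n_i = 3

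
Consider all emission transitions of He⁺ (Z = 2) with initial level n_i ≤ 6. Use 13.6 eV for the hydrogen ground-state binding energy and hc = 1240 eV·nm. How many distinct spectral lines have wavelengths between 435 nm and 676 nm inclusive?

2

Enumerate all n_i → n_f pairs with 1 ≤ n_f < n_i ≤ 6 and compute λ = 1240 / [13.6·4·(1/n_f² − 1/n_i²)].
Lines falling in [435, 676] nm: 4→3 (468.9 nm), 6→4 (656.5 nm).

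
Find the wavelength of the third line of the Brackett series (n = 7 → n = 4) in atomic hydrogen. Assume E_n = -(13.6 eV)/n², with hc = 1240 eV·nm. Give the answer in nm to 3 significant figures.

2170 nm

The Brackett series terminates on n_f = 4; the third line has n_i = 4+3 = 7.
ΔE = 13.60 × (1/4² − 1/7²) = 0.5724 eV.
λ = 1240 / 0.5724 = 2170 nm.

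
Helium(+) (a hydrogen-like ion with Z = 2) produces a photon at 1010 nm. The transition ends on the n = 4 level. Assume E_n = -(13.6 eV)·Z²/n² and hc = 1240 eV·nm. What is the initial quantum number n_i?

n_i = 5

The photon energy is ΔE = hc/λ = 1240 / 1010 = 1.228 eV.
With Z = 2, ΔE = 54.40 × (1/n_f² − 1/n_i²), so 1/n_f² − 1/n_i² = 0.02257.
With n_f = 4: 1/n_i² = 1/16 − 0.02257 = 0.03993, so n_i ≈ 5.00.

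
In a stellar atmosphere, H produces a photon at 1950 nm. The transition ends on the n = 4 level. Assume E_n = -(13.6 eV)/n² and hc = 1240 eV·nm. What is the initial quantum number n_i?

n_i = 8

The photon energy is ΔE = hc/λ = 1240 / 1950 = 0.6359 eV.
With Z = 1, ΔE = 13.60 × (1/n_f² − 1/n_i²), so 1/n_f² − 1/n_i² = 0.04676.
With n_f = 4: 1/n_i² = 1/16 − 0.04676 = 0.01574, so n_i ≈ 7.97.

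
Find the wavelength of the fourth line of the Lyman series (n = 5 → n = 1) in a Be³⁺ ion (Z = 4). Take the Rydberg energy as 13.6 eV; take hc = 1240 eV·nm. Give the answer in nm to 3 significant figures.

The Lyman series terminates on n_f = 1; the fourth line has n_i = 1+4 = 5.
ΔE = 217.6 × (1/1² − 1/5²) = 208.9 eV.
λ = 1240 / 208.9 = 5.94 nm.

5.94 nm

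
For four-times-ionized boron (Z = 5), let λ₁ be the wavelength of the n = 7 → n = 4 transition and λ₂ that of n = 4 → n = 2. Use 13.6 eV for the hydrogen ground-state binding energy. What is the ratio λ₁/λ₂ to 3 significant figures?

λ ∝ 1/ΔE ∝ 1/(1/n_f² − 1/n_i²), and the Z² and hc factors cancel in the ratio.
λ₁/λ₂ = (1/2² − 1/4²)/(1/4² − 1/7²) = 0.1875/0.04209 = 4.45.

4.45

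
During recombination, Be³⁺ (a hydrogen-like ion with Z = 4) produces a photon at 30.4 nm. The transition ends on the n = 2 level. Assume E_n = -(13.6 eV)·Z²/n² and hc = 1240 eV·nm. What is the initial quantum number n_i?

n_i = 4

The photon energy is ΔE = hc/λ = 1240 / 30.4 = 40.79 eV.
With Z = 4, ΔE = 217.6 × (1/n_f² − 1/n_i²), so 1/n_f² − 1/n_i² = 0.1875.
With n_f = 2: 1/n_i² = 1/4 − 0.1875 = 0.06255, so n_i ≈ 4.00.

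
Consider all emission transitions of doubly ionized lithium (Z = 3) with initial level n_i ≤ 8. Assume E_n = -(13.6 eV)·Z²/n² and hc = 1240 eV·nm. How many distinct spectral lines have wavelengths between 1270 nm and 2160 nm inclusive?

Enumerate all n_i → n_f pairs with 1 ≤ n_f < n_i ≤ 8 and compute λ = 1240 / [13.6·9·(1/n_f² − 1/n_i²)].
Lines falling in [1270, 2160] nm: 7→6 (1375 nm), 8→7 (2118 nm).

2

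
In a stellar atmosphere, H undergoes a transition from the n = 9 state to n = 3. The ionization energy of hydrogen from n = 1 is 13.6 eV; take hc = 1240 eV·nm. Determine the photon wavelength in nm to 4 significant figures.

ΔE = 13.60 × (1/3² − 1/9²) = 13.60 × 0.09877 = 1.343 eV.
λ = hc/ΔE = 1240 / 1.343 = 923.2 nm.

923.2 nm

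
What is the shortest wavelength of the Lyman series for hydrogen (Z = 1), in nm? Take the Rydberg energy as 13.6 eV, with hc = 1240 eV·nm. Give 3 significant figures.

91.2 nm

The Lyman series has lower level n_f = 1; the series limit corresponds to n_i → ∞.
ΔE_max = 13.6 × 1 / 1² = 13.60 eV.
λ_min = 1240 / 13.60 = 91.2 nm.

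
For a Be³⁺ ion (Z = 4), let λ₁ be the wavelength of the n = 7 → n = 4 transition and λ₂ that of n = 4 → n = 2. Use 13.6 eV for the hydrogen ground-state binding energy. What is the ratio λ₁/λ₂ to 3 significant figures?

4.45

λ ∝ 1/ΔE ∝ 1/(1/n_f² − 1/n_i²), and the Z² and hc factors cancel in the ratio.
λ₁/λ₂ = (1/2² − 1/4²)/(1/4² − 1/7²) = 0.1875/0.04209 = 4.45.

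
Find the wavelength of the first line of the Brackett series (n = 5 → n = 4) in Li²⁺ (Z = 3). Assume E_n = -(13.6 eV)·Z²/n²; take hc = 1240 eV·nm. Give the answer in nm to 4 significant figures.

The Brackett series terminates on n_f = 4; the first line has n_i = 4+1 = 5.
ΔE = 122.4 × (1/4² − 1/5²) = 2.754 eV.
λ = 1240 / 2.754 = 450.3 nm.

450.3 nm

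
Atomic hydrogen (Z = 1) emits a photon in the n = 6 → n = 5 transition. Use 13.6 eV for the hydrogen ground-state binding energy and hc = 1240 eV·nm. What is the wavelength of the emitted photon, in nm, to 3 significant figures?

7460 nm

ΔE = 13.60 × (1/5² − 1/6²) = 13.60 × 0.01222 = 0.1662 eV.
λ = hc/ΔE = 1240 / 0.1662 = 7460 nm.
This line belongs to the Pfund series.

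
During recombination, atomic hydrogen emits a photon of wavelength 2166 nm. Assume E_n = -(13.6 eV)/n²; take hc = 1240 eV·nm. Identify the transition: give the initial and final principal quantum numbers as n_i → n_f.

n_i = 7, n_f = 4

The photon energy is ΔE = hc/λ = 1240 / 2166 = 0.5725 eV.
With Z = 1, ΔE = 13.60 × (1/n_f² − 1/n_i²), so 1/n_f² − 1/n_i² = 0.04209.
Trying n_f = 4 gives 1/n_i² = 0.02041, i.e. n_i ≈ 7; this pair matches.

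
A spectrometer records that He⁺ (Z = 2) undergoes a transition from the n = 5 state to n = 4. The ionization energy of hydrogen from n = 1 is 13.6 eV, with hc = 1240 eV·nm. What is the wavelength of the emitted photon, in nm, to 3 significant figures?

1010 nm

For Z = 2 the level energies scale as Z², so the effective Rydberg energy is 13.6 × 4 = 54.40 eV.
ΔE = 54.40 × (1/4² − 1/5²) = 54.40 × 0.02250 = 1.224 eV.
λ = hc/ΔE = 1240 / 1.224 = 1010 nm.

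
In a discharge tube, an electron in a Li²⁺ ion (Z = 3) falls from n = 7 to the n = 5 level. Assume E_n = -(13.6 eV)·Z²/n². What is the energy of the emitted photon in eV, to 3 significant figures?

2.40 eV

The Bohr energies scale as Z², so for Z = 3: E_n = −122.4/n² eV.
E_7 = −122.4/49 = −2.498 eV and E_5 = −122.4/25 = −4.896 eV.
The photon energy is |E_7 − E_5| = 2.40 eV.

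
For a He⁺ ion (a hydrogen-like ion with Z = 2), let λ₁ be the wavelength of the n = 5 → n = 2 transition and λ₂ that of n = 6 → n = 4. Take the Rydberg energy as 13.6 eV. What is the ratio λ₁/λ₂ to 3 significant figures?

0.165

λ ∝ 1/ΔE ∝ 1/(1/n_f² − 1/n_i²), and the Z² and hc factors cancel in the ratio.
λ₁/λ₂ = (1/4² − 1/6²)/(1/2² − 1/5²) = 0.03472/0.2100 = 0.165.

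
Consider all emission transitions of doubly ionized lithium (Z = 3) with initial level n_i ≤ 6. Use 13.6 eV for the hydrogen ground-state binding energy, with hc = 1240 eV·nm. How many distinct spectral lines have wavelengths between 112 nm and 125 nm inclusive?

Enumerate all n_i → n_f pairs with 1 ≤ n_f < n_i ≤ 6 and compute λ = 1240 / [13.6·9·(1/n_f² − 1/n_i²)].
Lines falling in [112, 125] nm: 6→3 (121.6 nm).

1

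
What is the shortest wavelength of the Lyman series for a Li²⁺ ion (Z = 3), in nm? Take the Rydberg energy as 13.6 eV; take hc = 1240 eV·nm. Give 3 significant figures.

10.1 nm

The Lyman series has lower level n_f = 1; the series limit corresponds to n_i → ∞.
ΔE_max = 13.6 × 9 / 1² = 122.4 eV.
λ_min = 1240 / 122.4 = 10.1 nm.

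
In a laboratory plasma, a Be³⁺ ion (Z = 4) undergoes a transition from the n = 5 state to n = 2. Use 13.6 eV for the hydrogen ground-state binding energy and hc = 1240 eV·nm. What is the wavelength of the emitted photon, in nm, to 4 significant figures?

27.14 nm

For Z = 4 the level energies scale as Z², so the effective Rydberg energy is 13.6 × 16 = 217.6 eV.
ΔE = 217.6 × (1/2² − 1/5²) = 217.6 × 0.2100 = 45.70 eV.
λ = hc/ΔE = 1240 / 45.70 = 27.14 nm.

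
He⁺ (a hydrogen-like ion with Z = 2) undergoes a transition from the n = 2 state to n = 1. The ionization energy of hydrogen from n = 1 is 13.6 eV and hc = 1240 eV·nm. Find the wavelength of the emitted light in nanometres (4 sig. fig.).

30.39 nm

For Z = 2 the level energies scale as Z², so the effective Rydberg energy is 13.6 × 4 = 54.40 eV.
ΔE = 54.40 × (1/1² − 1/2²) = 54.40 × 0.7500 = 40.80 eV.
λ = hc/ΔE = 1240 / 40.80 = 30.39 nm.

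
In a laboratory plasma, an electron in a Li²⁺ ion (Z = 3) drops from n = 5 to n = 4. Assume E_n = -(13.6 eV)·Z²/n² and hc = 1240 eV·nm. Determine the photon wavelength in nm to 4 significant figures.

For Z = 3 the level energies scale as Z², so the effective Rydberg energy is 13.6 × 9 = 122.4 eV.
ΔE = 122.4 × (1/4² − 1/5²) = 122.4 × 0.02250 = 2.754 eV.
λ = hc/ΔE = 1240 / 2.754 = 450.3 nm.

450.3 nm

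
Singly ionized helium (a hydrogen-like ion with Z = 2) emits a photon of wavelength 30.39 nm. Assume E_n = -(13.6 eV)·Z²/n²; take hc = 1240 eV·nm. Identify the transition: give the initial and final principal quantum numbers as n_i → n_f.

The photon energy is ΔE = hc/λ = 1240 / 30.39 = 40.80 eV.
With Z = 2, ΔE = 54.40 × (1/n_f² − 1/n_i²), so 1/n_f² − 1/n_i² = 0.7501.
Trying n_f = 1 gives 1/n_i² = 0.2499, i.e. n_i ≈ 2; this pair matches.

n_i = 2, n_f = 1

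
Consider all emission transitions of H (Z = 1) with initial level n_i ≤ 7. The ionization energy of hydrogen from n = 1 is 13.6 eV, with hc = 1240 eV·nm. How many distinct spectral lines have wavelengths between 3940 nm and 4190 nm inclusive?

1

Enumerate all n_i → n_f pairs with 1 ≤ n_f < n_i ≤ 7 and compute λ = 1240 / [13.6·1·(1/n_f² − 1/n_i²)].
Lines falling in [3940, 4190] nm: 5→4 (4052 nm).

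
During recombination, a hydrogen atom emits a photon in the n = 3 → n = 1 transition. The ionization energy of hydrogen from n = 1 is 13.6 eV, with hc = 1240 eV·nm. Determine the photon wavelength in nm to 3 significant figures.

ΔE = 13.60 × (1/1² − 1/3²) = 13.60 × 0.8889 = 12.09 eV.
λ = hc/ΔE = 1240 / 12.09 = 103 nm.

103 nm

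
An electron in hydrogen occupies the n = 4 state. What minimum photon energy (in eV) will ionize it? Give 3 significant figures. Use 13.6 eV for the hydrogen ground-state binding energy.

E_4 = −13.60/16 = −0.850 eV, so ionization (to E = 0) requires 0.850 eV.

0.850 eV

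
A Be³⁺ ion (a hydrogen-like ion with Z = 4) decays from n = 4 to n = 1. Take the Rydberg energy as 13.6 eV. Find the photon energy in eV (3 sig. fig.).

The Bohr energies scale as Z², so for Z = 4: E_n = −217.6/n² eV.
E_4 = −217.6/16 = −13.60 eV and E_1 = −217.6/1 = −217.6 eV.
The photon energy is |E_4 − E_1| = 204 eV.

204 eV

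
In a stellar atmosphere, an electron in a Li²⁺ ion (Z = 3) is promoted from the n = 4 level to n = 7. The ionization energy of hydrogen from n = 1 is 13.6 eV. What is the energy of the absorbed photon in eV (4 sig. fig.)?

The Bohr energies scale as Z², so for Z = 3: E_n = −122.4/n² eV.
E_7 = −122.4/49 = −2.498 eV and E_4 = −122.4/16 = −7.650 eV.
The photon energy is |E_7 − E_4| = 5.152 eV.

5.152 eV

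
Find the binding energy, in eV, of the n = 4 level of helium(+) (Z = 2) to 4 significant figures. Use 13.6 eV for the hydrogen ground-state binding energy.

3.400 eV

E_n = −13.6 Z²/n² = −54.40/n² eV for Z = 2.
E_4 = −54.40/16 = −3.400 eV, so ionization (to E = 0) requires 3.400 eV.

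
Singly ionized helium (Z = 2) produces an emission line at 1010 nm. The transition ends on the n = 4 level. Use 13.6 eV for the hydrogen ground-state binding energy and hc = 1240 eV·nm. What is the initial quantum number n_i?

The photon energy is ΔE = hc/λ = 1240 / 1010 = 1.228 eV.
With Z = 2, ΔE = 54.40 × (1/n_f² − 1/n_i²), so 1/n_f² − 1/n_i² = 0.02257.
With n_f = 4: 1/n_i² = 1/16 − 0.02257 = 0.03993, so n_i ≈ 5.00.

n_i = 5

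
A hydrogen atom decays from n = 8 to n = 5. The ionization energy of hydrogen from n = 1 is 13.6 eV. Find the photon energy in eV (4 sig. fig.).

0.3315 eV

E_8 = −13.60/64 = −0.2125 eV and E_5 = −13.60/25 = −0.5440 eV.
The photon energy is |E_8 − E_5| = 0.3315 eV.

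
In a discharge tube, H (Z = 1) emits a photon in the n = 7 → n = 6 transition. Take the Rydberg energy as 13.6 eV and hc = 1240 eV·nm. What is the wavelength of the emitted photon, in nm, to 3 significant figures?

ΔE = 13.60 × (1/6² − 1/7²) = 13.60 × 0.007370 = 0.1002 eV.
λ = hc/ΔE = 1240 / 0.1002 = 12400 nm.

12400 nm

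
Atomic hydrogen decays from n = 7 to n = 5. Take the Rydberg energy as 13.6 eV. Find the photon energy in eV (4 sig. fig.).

E_7 = −13.60/49 = −0.2776 eV and E_5 = −13.60/25 = −0.5440 eV.
The photon energy is |E_7 − E_5| = 0.2664 eV.

0.2664 eV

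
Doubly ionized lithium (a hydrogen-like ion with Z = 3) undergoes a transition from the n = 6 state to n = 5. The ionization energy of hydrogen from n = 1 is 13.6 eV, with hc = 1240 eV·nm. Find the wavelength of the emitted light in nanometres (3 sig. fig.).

829 nm

For Z = 3 the level energies scale as Z², so the effective Rydberg energy is 13.6 × 9 = 122.4 eV.
ΔE = 122.4 × (1/5² − 1/6²) = 122.4 × 0.01222 = 1.496 eV.
λ = hc/ΔE = 1240 / 1.496 = 829 nm.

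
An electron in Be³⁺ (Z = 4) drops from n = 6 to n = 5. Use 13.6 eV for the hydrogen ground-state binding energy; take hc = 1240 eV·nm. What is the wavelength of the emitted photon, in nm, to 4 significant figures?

For Z = 4 the level energies scale as Z², so the effective Rydberg energy is 13.6 × 16 = 217.6 eV.
ΔE = 217.6 × (1/5² − 1/6²) = 217.6 × 0.01222 = 2.660 eV.
λ = hc/ΔE = 1240 / 2.660 = 466.2 nm.

466.2 nm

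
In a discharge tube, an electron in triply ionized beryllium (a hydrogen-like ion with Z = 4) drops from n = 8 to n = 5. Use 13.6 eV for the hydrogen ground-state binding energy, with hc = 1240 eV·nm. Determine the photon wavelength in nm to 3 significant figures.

234 nm

For Z = 4 the level energies scale as Z², so the effective Rydberg energy is 13.6 × 16 = 217.6 eV.
ΔE = 217.6 × (1/5² − 1/8²) = 217.6 × 0.02438 = 5.304 eV.
λ = hc/ΔE = 1240 / 5.304 = 234 nm.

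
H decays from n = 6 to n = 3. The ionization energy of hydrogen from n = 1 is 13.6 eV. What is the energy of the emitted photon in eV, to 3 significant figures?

E_6 = −13.60/36 = −0.3778 eV and E_3 = −13.60/9 = −1.511 eV.
The photon energy is |E_6 − E_3| = 1.13 eV.

1.13 eV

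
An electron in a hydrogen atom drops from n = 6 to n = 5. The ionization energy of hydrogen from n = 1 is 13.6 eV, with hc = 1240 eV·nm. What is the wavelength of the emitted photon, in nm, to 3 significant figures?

7460 nm

ΔE = 13.60 × (1/5² − 1/6²) = 13.60 × 0.01222 = 0.1662 eV.
λ = hc/ΔE = 1240 / 0.1662 = 7460 nm.
This line belongs to the Pfund series.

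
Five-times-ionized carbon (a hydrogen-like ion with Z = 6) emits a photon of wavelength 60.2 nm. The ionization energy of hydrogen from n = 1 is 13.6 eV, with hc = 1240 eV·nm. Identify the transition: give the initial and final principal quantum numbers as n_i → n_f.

The photon energy is ΔE = hc/λ = 1240 / 60.2 = 20.60 eV.
With Z = 6, ΔE = 489.6 × (1/n_f² − 1/n_i²), so 1/n_f² − 1/n_i² = 0.04207.
Trying n_f = 4 gives 1/n_i² = 0.02043, i.e. n_i ≈ 7; this pair matches.

n_i = 7, n_f = 4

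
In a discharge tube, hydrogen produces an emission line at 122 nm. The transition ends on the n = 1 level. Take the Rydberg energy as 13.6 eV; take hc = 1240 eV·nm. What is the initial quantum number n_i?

The photon energy is ΔE = hc/λ = 1240 / 122 = 10.16 eV.
With Z = 1, ΔE = 13.60 × (1/n_f² − 1/n_i²), so 1/n_f² − 1/n_i² = 0.7473.
With n_f = 1: 1/n_i² = 1/1 − 0.7473 = 0.2527, so n_i ≈ 1.99.

n_i = 2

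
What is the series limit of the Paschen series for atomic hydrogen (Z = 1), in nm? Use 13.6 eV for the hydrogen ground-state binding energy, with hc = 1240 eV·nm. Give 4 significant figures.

The Paschen series has lower level n_f = 3; the series limit corresponds to n_i → ∞.
ΔE_max = 13.6 × 1 / 3² = 1.511 eV.
λ_min = 1240 / 1.511 = 820.6 nm.

820.6 nm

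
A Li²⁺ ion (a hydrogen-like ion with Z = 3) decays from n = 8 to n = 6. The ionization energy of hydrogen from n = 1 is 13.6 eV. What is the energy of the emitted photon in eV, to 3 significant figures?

1.49 eV

The Bohr energies scale as Z², so for Z = 3: E_n = −122.4/n² eV.
E_8 = −122.4/64 = −1.913 eV and E_6 = −122.4/36 = −3.400 eV.
The photon energy is |E_8 − E_6| = 1.49 eV.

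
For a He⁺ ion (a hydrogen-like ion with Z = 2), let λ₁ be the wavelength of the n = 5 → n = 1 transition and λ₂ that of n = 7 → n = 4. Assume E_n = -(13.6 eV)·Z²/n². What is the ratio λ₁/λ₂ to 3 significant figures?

λ ∝ 1/ΔE ∝ 1/(1/n_f² − 1/n_i²), and the Z² and hc factors cancel in the ratio.
λ₁/λ₂ = (1/4² − 1/7²)/(1/1² − 1/5²) = 0.04209/0.9600 = 0.0438.

0.0438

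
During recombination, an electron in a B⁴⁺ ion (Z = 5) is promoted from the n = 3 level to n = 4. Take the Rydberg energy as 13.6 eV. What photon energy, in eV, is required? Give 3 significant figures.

16.5 eV

The Bohr energies scale as Z², so for Z = 5: E_n = −340.0/n² eV.
E_4 = −340.0/16 = −21.25 eV and E_3 = −340.0/9 = −37.78 eV.
The photon energy is |E_4 − E_3| = 16.5 eV.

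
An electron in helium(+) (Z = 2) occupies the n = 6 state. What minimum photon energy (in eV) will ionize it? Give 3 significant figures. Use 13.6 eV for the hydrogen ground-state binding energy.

E_n = −13.6 Z²/n² = −54.40/n² eV for Z = 2.
E_6 = −54.40/36 = −1.51 eV, so ionization (to E = 0) requires 1.51 eV.

1.51 eV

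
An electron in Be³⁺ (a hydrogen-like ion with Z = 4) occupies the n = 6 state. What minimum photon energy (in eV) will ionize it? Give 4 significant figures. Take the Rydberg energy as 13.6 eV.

6.044 eV

E_n = −13.6 Z²/n² = −217.6/n² eV for Z = 4.
E_6 = −217.6/36 = −6.044 eV, so ionization (to E = 0) requires 6.044 eV.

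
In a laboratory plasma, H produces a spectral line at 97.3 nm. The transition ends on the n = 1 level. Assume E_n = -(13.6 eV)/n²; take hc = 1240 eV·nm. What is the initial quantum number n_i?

n_i = 4

The photon energy is ΔE = hc/λ = 1240 / 97.3 = 12.74 eV.
With Z = 1, ΔE = 13.60 × (1/n_f² − 1/n_i²), so 1/n_f² − 1/n_i² = 0.9371.
With n_f = 1: 1/n_i² = 1/1 − 0.9371 = 0.06293, so n_i ≈ 3.99.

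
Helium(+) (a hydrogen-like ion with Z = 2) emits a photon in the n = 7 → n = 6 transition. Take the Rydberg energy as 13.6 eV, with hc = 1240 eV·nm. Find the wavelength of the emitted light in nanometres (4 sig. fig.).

3093 nm

For Z = 2 the level energies scale as Z², so the effective Rydberg energy is 13.6 × 4 = 54.40 eV.
ΔE = 54.40 × (1/6² − 1/7²) = 54.40 × 0.007370 = 0.4009 eV.
λ = hc/ΔE = 1240 / 0.4009 = 3093 nm.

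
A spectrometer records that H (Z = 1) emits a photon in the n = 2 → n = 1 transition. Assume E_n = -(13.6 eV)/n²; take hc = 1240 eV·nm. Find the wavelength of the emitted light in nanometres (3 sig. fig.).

122 nm

ΔE = 13.60 × (1/1² − 1/2²) = 13.60 × 0.7500 = 10.20 eV.
λ = hc/ΔE = 1240 / 10.20 = 122 nm.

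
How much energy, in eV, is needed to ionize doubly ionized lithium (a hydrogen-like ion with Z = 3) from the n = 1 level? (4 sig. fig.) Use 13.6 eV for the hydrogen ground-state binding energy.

E_n = −13.6 Z²/n² = −122.4/n² eV for Z = 3.
E_1 = −122.4/1 = −122.4 eV, so ionization (to E = 0) requires 122.4 eV.

122.4 eV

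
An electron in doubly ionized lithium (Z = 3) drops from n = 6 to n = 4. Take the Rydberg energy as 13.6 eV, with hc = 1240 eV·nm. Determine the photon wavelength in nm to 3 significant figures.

For Z = 3 the level energies scale as Z², so the effective Rydberg energy is 13.6 × 9 = 122.4 eV.
ΔE = 122.4 × (1/4² − 1/6²) = 122.4 × 0.03472 = 4.250 eV.
λ = hc/ΔE = 1240 / 4.250 = 292 nm.

292 nm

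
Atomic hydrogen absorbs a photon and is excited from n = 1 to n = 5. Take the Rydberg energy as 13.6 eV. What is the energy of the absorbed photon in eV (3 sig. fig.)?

13.1 eV

E_5 = −13.60/25 = −0.5440 eV and E_1 = −13.60/1 = −13.60 eV.
The photon energy is |E_5 − E_1| = 13.1 eV.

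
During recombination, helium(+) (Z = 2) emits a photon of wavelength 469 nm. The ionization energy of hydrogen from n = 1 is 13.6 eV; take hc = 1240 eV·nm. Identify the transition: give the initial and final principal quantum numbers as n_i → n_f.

n_i = 4, n_f = 3

The photon energy is ΔE = hc/λ = 1240 / 469 = 2.644 eV.
With Z = 2, ΔE = 54.40 × (1/n_f² − 1/n_i²), so 1/n_f² − 1/n_i² = 0.04860.
Trying n_f = 3 gives 1/n_i² = 0.06251, i.e. n_i ≈ 4; this pair matches.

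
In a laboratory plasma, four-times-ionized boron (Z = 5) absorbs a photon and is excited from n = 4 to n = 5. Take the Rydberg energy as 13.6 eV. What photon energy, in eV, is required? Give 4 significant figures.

7.650 eV

The Bohr energies scale as Z², so for Z = 5: E_n = −340.0/n² eV.
E_5 = −340.0/25 = −13.60 eV and E_4 = −340.0/16 = −21.25 eV.
The photon energy is |E_5 − E_4| = 7.650 eV.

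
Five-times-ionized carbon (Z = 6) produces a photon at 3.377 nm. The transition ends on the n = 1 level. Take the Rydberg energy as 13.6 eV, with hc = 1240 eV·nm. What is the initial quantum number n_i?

n_i = 2

The photon energy is ΔE = hc/λ = 1240 / 3.377 = 367.2 eV.
With Z = 6, ΔE = 489.6 × (1/n_f² − 1/n_i²), so 1/n_f² − 1/n_i² = 0.7500.
With n_f = 1: 1/n_i² = 1/1 − 0.7500 = 0.2500, so n_i ≈ 2.00.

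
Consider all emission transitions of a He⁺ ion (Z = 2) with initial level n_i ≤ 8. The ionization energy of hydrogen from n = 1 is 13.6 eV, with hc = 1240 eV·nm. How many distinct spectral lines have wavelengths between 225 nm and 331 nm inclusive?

4

Enumerate all n_i → n_f pairs with 1 ≤ n_f < n_i ≤ 8 and compute λ = 1240 / [13.6·4·(1/n_f² − 1/n_i²)].
Lines falling in [225, 331] nm: 8→3 (238.7 nm), 7→3 (251.3 nm), 6→3 (273.5 nm), 5→3 (320.5 nm).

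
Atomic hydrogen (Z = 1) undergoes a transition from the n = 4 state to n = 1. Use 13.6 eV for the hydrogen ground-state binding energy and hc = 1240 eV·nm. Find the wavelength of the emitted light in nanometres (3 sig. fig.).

ΔE = 13.60 × (1/1² − 1/4²) = 13.60 × 0.9375 = 12.75 eV.
λ = hc/ΔE = 1240 / 12.75 = 97.3 nm.
This line belongs to the Lyman series.

97.3 nm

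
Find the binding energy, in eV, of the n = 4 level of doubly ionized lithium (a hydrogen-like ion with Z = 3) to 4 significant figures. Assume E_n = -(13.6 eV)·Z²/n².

E_n = −13.6 Z²/n² = −122.4/n² eV for Z = 3.
E_4 = −122.4/16 = −7.650 eV, so ionization (to E = 0) requires 7.650 eV.

7.650 eV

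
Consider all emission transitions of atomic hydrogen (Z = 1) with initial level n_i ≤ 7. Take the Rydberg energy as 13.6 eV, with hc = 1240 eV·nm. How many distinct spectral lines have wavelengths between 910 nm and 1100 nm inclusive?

Enumerate all n_i → n_f pairs with 1 ≤ n_f < n_i ≤ 7 and compute λ = 1240 / [13.6·1·(1/n_f² − 1/n_i²)].
Lines falling in [910, 1100] nm: 7→3 (1005 nm), 6→3 (1094 nm).

2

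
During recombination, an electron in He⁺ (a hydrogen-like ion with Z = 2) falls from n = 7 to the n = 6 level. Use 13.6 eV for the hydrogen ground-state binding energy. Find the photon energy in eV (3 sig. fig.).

0.401 eV

The Bohr energies scale as Z², so for Z = 2: E_n = −54.40/n² eV.
E_7 = −54.40/49 = −1.110 eV and E_6 = −54.40/36 = −1.511 eV.
The photon energy is |E_7 − E_6| = 0.401 eV.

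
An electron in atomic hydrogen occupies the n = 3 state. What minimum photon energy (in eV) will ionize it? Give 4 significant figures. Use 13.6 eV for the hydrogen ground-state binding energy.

E_3 = −13.60/9 = −1.511 eV, so ionization (to E = 0) requires 1.511 eV.

1.511 eV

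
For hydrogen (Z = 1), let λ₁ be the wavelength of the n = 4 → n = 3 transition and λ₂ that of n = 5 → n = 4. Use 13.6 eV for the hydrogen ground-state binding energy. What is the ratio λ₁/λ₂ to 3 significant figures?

λ ∝ 1/ΔE ∝ 1/(1/n_f² − 1/n_i²), and the Z² and hc factors cancel in the ratio.
λ₁/λ₂ = (1/4² − 1/5²)/(1/3² − 1/4²) = 0.02250/0.04861 = 0.463.

0.463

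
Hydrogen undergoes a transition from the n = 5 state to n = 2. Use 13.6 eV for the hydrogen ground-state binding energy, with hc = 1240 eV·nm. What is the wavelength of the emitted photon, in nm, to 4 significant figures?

ΔE = 13.60 × (1/2² − 1/5²) = 13.60 × 0.2100 = 2.856 eV.
λ = hc/ΔE = 1240 / 2.856 = 434.2 nm.

434.2 nm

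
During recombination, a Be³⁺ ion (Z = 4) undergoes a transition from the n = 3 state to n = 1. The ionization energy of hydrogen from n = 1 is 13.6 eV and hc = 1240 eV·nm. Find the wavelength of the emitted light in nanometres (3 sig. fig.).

For Z = 4 the level energies scale as Z², so the effective Rydberg energy is 13.6 × 16 = 217.6 eV.
ΔE = 217.6 × (1/1² − 1/3²) = 217.6 × 0.8889 = 193.4 eV.
λ = hc/ΔE = 1240 / 193.4 = 6.41 nm.

6.41 nm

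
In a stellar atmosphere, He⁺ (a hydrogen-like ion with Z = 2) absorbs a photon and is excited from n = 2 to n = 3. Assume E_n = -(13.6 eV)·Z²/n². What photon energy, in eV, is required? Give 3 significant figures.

The Bohr energies scale as Z², so for Z = 2: E_n = −54.40/n² eV.
E_3 = −54.40/9 = −6.044 eV and E_2 = −54.40/4 = −13.60 eV.
The photon energy is |E_3 − E_2| = 7.56 eV.

7.56 eV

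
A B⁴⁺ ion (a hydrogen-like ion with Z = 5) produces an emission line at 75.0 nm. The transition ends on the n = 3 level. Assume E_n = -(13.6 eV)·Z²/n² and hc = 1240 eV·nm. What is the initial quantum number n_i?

n_i = 4

The photon energy is ΔE = hc/λ = 1240 / 75.0 = 16.53 eV.
With Z = 5, ΔE = 340.0 × (1/n_f² − 1/n_i²), so 1/n_f² − 1/n_i² = 0.04863.
With n_f = 3: 1/n_i² = 1/9 − 0.04863 = 0.06248, so n_i ≈ 4.00.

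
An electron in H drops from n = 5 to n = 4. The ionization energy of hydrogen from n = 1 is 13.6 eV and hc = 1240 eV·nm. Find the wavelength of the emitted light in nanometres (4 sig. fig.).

4052 nm

ΔE = 13.60 × (1/4² − 1/5²) = 13.60 × 0.02250 = 0.3060 eV.
λ = hc/ΔE = 1240 / 0.3060 = 4052 nm.
This line belongs to the Brackett series.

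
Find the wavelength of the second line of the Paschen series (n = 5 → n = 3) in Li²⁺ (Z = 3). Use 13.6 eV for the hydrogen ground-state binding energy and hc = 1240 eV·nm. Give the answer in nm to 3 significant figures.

142 nm

The Paschen series terminates on n_f = 3; the second line has n_i = 3+2 = 5.
ΔE = 122.4 × (1/3² − 1/5²) = 8.704 eV.
λ = 1240 / 8.704 = 142 nm.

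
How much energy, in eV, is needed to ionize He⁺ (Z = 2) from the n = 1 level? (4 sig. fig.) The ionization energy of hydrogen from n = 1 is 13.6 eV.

54.40 eV

E_n = −13.6 Z²/n² = −54.40/n² eV for Z = 2.
E_1 = −54.40/1 = −54.40 eV, so ionization (to E = 0) requires 54.40 eV.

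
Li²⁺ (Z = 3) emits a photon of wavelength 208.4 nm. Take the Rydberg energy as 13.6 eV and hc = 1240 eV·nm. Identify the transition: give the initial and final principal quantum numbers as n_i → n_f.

The photon energy is ΔE = hc/λ = 1240 / 208.4 = 5.950 eV.
With Z = 3, ΔE = 122.4 × (1/n_f² − 1/n_i²), so 1/n_f² − 1/n_i² = 0.04861.
Trying n_f = 3 gives 1/n_i² = 0.06250, i.e. n_i ≈ 4; this pair matches.

n_i = 4, n_f = 3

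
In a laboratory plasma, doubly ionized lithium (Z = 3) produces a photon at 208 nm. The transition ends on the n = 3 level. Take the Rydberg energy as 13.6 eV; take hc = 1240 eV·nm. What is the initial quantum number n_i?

n_i = 4

The photon energy is ΔE = hc/λ = 1240 / 208 = 5.962 eV.
With Z = 3, ΔE = 122.4 × (1/n_f² − 1/n_i²), so 1/n_f² − 1/n_i² = 0.04871.
With n_f = 3: 1/n_i² = 1/9 − 0.04871 = 0.06241, so n_i ≈ 4.00.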